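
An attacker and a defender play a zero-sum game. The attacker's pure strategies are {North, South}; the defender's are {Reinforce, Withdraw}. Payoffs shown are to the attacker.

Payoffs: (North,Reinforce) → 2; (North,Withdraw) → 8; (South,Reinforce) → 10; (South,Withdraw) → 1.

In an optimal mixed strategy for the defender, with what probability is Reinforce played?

7/15

Row minima: North → 2, South → 1; maximin = 2.
Column maxima: Reinforce → 10, Withdraw → 8; minimax = 8.
2 ≠ 8, so there is no saddle point; optimal play is mixed.
Let the attacker play North with probability p. Expected payoff against Reinforce: 2p + 10(1−p) = −8p + 10; against Withdraw: 8p + 1(1−p) = 7p + 1.
Setting these equal: −8p + 10 = 7p + 1 ⇒ −15p = -9 ⇒ p = 3/5, and the value is (-8)·(3/5) + 10 = 26/5.
For the defender: with q = P(Reinforce), equating North's and South's payoffs gives −6q + 8 = 9q + 1 ⇒ q = 7/15.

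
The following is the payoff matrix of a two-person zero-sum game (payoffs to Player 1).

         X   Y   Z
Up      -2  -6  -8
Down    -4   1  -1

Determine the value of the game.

Row minima: Up → -8, Down → -4; maximin = -4.
Column maxima: X → -2, Y → 1, Z → -1; minimax = -2.
-4 ≠ -2, so there is no saddle point; optimal play is mixed.
Y is strictly dominated by Z (it gives Player 1 strictly more in every row), so Player 2 never plays it.
On the remaining 2×2 (Up, Down vs X, Z):
Let Player 1 play Up with probability p. Expected payoff against X: (-2)p + (-4)(1−p) = 2p − 4; against Z: (-8)p + (-1)(1−p) = −7p − 1.
Setting these equal: 2p − 4 = −7p − 1 ⇒ 9p = 3 ⇒ p = 1/3, and the value is (2)·(1/3) − 4 = -10/3.
For Player 2: with q = P(X), equating Up's and Down's payoffs gives 6q − 8 = −3q − 1 ⇒ q = 7/9.

-10/3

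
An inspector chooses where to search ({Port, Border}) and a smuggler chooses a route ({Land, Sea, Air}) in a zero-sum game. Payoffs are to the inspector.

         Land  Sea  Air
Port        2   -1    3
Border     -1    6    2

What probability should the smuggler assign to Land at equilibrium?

7/10

Row minima: Port → -1, Border → -1; maximin = -1.
Column maxima: Land → 2, Sea → 6, Air → 3; minimax = 2.
-1 ≠ 2, so there is no saddle point; optimal play is mixed.
Air is strictly dominated by Land (it gives the inspector strictly more in every row), so the smuggler never plays it.
On the remaining 2×2 (Port, Border vs Land, Sea):
Let the inspector play Port with probability p. Expected payoff against Land: 2p + (-1)(1−p) = 3p − 1; against Sea: (-1)p + 6(1−p) = −7p + 6.
Setting these equal: 3p − 1 = −7p + 6 ⇒ 10p = 7 ⇒ p = 7/10, and the value is (3)·(7/10) − 1 = 11/10.
For the smuggler: with q = P(Land), equating Port's and Border's payoffs gives 3q − 1 = −7q + 6 ⇒ q = 7/10.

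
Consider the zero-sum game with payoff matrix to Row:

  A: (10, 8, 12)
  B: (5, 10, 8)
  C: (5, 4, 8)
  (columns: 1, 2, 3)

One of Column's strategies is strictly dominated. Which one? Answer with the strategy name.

1 holds Row's payoff strictly below 3 in every row: 10 < 12, 5 < 8, 5 < 8.
So 3 is strictly dominated for Column.

3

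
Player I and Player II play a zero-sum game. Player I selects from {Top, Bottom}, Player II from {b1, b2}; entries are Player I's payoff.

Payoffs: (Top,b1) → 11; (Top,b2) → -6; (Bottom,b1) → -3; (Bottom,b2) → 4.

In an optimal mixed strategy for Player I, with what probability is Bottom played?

17/24

Row minima: Top → -6, Bottom → -3; maximin = -3.
Column maxima: b1 → 11, b2 → 4; minimax = 4.
-3 ≠ 4, so there is no saddle point; optimal play is mixed.
Let Player I play Top with probability p. Expected payoff against b1: 11p + (-3)(1−p) = 14p − 3; against b2: (-6)p + 4(1−p) = −10p + 4.
Setting these equal: 14p − 3 = −10p + 4 ⇒ 24p = 7 ⇒ p = 7/24, and the value is (14)·(7/24) − 3 = 13/12.
For Player II: with q = P(b1), equating Top's and Bottom's payoffs gives 17q − 6 = −7q + 4 ⇒ q = 5/12.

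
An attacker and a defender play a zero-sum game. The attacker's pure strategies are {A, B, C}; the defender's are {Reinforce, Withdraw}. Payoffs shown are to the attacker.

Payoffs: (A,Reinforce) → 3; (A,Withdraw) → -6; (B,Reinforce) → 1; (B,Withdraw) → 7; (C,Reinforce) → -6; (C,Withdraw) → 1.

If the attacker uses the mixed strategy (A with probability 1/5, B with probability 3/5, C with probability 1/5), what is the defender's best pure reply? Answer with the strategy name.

Reinforce

If the defender plays Reinforce, the attacker's expected payoff is (1/5)·3 + (3/5)·1 + (1/5)·(-6) = 0.
If the defender plays Withdraw, the attacker's expected payoff is (1/5)·(-6) + (3/5)·7 + (1/5)·1 = 16/5.
The defender minimizes the attacker's payoff; the smallest is 0, so the best response is Reinforce.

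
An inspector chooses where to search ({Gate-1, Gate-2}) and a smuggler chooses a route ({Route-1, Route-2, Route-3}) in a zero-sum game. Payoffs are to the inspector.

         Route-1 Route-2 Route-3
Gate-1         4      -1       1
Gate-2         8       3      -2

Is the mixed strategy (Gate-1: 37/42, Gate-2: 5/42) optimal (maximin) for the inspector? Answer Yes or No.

No

Against Route-1 this mix gives (37/42)·4 + (5/42)·8 = 94/21.
Against Route-2 this mix gives (37/42)·(-1) + (5/42)·3 = -11/21.
Against Route-3 this mix gives (37/42)·1 + (5/42)·(-2) = 9/14.
The smuggler will play Route-2, holding the inspector to -11/21. Shifting weight toward the row that does better against Route-2 would raise this floor (the equalizing mix achieves 1/7 against both Route-2 and Route-3), so the proposed strategy is not optimal.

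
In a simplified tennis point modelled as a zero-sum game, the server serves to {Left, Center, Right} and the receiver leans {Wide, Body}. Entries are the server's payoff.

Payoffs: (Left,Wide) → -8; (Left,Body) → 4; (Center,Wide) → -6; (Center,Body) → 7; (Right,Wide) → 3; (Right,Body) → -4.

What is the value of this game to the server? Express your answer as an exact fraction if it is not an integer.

-3/20

Row minima: Left → -8, Center → -6, Right → -4; maximin = -4.
Column maxima: Wide → 3, Body → 7; minimax = 3.
-4 ≠ 3, so there is no saddle point; optimal play is mixed.
Left is strictly dominated by Center, so the server never plays it.
On the remaining 2×2 (Center, Right vs Wide, Body):
Let the server play Center with probability p. Expected payoff against Wide: (-6)p + 3(1−p) = −9p + 3; against Body: 7p + (-4)(1−p) = 11p − 4.
Setting these equal: −9p + 3 = 11p − 4 ⇒ −20p = -7 ⇒ p = 7/20, and the value is (-9)·(7/20) + 3 = -3/20.
For the receiver: with q = P(Wide), equating Center's and Right's payoffs gives −13q + 7 = 7q − 4 ⇒ q = 11/20.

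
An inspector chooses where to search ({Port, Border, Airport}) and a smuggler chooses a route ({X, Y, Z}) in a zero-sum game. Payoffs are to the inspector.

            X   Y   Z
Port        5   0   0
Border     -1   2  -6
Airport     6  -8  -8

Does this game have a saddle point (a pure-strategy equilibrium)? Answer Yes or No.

Yes

Row minima: Port → 0, Border → -6, Airport → -8; maximin = 0.
Column maxima: X → 6, Y → 2, Z → 0; minimax = 0.
maximin = minimax = 0, so a saddle point exists.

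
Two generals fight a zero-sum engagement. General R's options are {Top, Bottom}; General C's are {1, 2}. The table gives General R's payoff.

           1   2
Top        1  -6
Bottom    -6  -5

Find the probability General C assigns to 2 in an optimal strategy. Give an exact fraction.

Row minima: Top → -6, Bottom → -6; maximin = -6.
Column maxima: 1 → 1, 2 → -5; minimax = -5.
-6 ≠ -5, so there is no saddle point; optimal play is mixed.
Let General R play Top with probability p. Expected payoff against 1: 1p + (-6)(1−p) = 7p − 6; against 2: (-6)p + (-5)(1−p) = −p − 5.
Setting these equal: 7p − 6 = −p − 5 ⇒ 8p = 1 ⇒ p = 1/8, and the value is (7)·(1/8) − 6 = -41/8.
For General C: with q = P(1), equating Top's and Bottom's payoffs gives 7q − 6 = −q − 5 ⇒ q = 1/8.

7/8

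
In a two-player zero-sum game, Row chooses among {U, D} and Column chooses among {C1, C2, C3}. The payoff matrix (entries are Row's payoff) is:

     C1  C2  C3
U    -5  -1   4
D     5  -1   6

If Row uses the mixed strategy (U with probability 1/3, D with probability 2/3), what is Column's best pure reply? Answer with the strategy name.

If Column plays C1, Row's expected payoff is (1/3)·(-5) + (2/3)·5 = 5/3.
If Column plays C2, Row's expected payoff is (1/3)·(-1) + (2/3)·(-1) = -1.
If Column plays C3, Row's expected payoff is (1/3)·4 + (2/3)·6 = 16/3.
Column minimizes Row's payoff; the smallest is -1, so the best response is C2.

C2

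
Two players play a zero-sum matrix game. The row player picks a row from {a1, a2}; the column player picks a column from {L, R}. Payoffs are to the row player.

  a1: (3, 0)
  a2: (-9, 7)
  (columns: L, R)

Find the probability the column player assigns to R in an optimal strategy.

Row minima: a1 → 0, a2 → -9; maximin = 0.
Column maxima: L → 3, R → 7; minimax = 3.
0 ≠ 3, so there is no saddle point; optimal play is mixed.
Let the row player play a1 with probability p. Expected payoff against L: 3p + (-9)(1−p) = 12p − 9; against R: 0p + 7(1−p) = −7p + 7.
Setting these equal: 12p − 9 = −7p + 7 ⇒ 19p = 16 ⇒ p = 16/19, and the value is (12)·(16/19) − 9 = 21/19.
For the column player: with q = P(L), equating a1's and a2's payoffs gives 3q = −16q + 7 ⇒ q = 7/19.

12/19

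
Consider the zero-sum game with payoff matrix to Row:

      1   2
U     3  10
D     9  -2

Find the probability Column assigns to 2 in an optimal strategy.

1/3

Row minima: U → 3, D → -2; maximin = 3.
Column maxima: 1 → 9, 2 → 10; minimax = 9.
3 ≠ 9, so there is no saddle point; optimal play is mixed.
Let Row play U with probability p. Expected payoff against 1: 3p + 9(1−p) = −6p + 9; against 2: 10p + (-2)(1−p) = 12p − 2.
Setting these equal: −6p + 9 = 12p − 2 ⇒ −18p = -11 ⇒ p = 11/18, and the value is (-6)·(11/18) + 9 = 16/3.
For Column: with q = P(1), equating U's and D's payoffs gives −7q + 10 = 11q − 2 ⇒ q = 2/3.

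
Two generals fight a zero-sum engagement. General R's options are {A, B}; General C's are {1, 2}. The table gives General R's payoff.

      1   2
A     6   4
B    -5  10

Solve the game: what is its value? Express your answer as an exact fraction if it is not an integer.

80/17

Row minima: A → 4, B → -5; maximin = 4.
Column maxima: 1 → 6, 2 → 10; minimax = 6.
4 ≠ 6, so there is no saddle point; optimal play is mixed.
Let General R play A with probability p. Expected payoff against 1: 6p + (-5)(1−p) = 11p − 5; against 2: 4p + 10(1−p) = −6p + 10.
Setting these equal: 11p − 5 = −6p + 10 ⇒ 17p = 15 ⇒ p = 15/17, and the value is (11)·(15/17) − 5 = 80/17.
For General C: with q = P(1), equating A's and B's payoffs gives 2q + 4 = −15q + 10 ⇒ q = 6/17.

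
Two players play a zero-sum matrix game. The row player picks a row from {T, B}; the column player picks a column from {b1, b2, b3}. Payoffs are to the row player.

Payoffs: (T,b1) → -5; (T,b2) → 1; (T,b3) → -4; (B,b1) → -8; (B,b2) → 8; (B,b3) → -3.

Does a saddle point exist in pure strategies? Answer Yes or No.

Row minima: T → -5, B → -8; maximin = -5.
Column maxima: b1 → -5, b2 → 8, b3 → -3; minimax = -5.
maximin = minimax = -5, so a saddle point exists.

Yes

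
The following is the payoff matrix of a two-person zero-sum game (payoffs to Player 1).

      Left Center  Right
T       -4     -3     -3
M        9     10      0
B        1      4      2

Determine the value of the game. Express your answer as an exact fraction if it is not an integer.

Row minima: T → -4, M → 0, B → 1; maximin = 1.
Column maxima: Left → 9, Center → 10, Right → 2; minimax = 2.
1 ≠ 2, so there is no saddle point; optimal play is mixed.
T is strictly dominated by M, so Player 1 never plays it.
Center is strictly dominated by Left (it gives Player 1 strictly more in every row), so Player 2 never plays it.
On the remaining 2×2 (M, B vs Left, Right):
Let Player 1 play M with probability p. Expected payoff against Left: 9p + 1(1−p) = 8p + 1; against Right: 0p + 2(1−p) = −2p + 2.
Setting these equal: 8p + 1 = −2p + 2 ⇒ 10p = 1 ⇒ p = 1/10, and the value is (8)·(1/10) + 1 = 9/5.
For Player 2: with q = P(Left), equating M's and B's payoffs gives 9q = −q + 2 ⇒ q = 1/5.

9/5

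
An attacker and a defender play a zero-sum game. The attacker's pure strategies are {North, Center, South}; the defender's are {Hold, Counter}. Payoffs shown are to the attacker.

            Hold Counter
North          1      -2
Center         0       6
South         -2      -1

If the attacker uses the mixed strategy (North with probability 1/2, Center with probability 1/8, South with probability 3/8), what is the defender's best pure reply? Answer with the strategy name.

If the defender plays Hold, the attacker's expected payoff is (1/2)·1 + (1/8)·0 + (3/8)·(-2) = -1/4.
If the defender plays Counter, the attacker's expected payoff is (1/2)·(-2) + (1/8)·6 + (3/8)·(-1) = -5/8.
The defender minimizes the attacker's payoff; the smallest is -5/8, so the best response is Counter.

Counter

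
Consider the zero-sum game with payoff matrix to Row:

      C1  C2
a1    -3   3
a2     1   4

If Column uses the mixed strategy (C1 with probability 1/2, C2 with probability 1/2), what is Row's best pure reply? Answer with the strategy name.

a2

Expected payoff of a1: (1/2)·(-3) + (1/2)·3 = 0.
Expected payoff of a2: (1/2)·1 + (1/2)·4 = 5/2.
The largest is 5/2, so Row's best response is a2.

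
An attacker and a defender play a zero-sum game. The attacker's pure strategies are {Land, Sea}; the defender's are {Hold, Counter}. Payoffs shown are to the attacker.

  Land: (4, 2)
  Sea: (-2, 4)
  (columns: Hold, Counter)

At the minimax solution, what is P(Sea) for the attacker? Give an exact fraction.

Row minima: Land → 2, Sea → -2; maximin = 2.
Column maxima: Hold → 4, Counter → 4; minimax = 4.
2 ≠ 4, so there is no saddle point; optimal play is mixed.
Let the attacker play Land with probability p. Expected payoff against Hold: 4p + (-2)(1−p) = 6p − 2; against Counter: 2p + 4(1−p) = −2p + 4.
Setting these equal: 6p − 2 = −2p + 4 ⇒ 8p = 6 ⇒ p = 3/4, and the value is (6)·(3/4) − 2 = 5/2.
For the defender: with q = P(Hold), equating Land's and Sea's payoffs gives 2q + 2 = −6q + 4 ⇒ q = 1/4.

1/4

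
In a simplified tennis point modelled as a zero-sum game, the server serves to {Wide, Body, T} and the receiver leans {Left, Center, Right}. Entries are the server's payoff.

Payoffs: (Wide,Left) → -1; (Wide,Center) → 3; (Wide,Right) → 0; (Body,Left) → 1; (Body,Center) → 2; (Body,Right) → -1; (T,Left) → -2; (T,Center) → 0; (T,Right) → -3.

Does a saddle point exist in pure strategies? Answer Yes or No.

Row minima: Wide → -1, Body → -1, T → -3; maximin = -1.
Column maxima: Left → 1, Center → 3, Right → 0; minimax = 0.
-1 ≠ 0, so no pure-strategy equilibrium exists.

No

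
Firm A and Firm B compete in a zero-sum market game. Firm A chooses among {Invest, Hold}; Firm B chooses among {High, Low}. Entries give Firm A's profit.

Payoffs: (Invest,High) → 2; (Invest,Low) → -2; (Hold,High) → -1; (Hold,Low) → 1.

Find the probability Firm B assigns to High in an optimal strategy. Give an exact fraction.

1/2

Row minima: Invest → -2, Hold → -1; maximin = -1.
Column maxima: High → 2, Low → 1; minimax = 1.
-1 ≠ 1, so there is no saddle point; optimal play is mixed.
Let Firm A play Invest with probability p. Expected payoff against High: 2p + (-1)(1−p) = 3p − 1; against Low: (-2)p + 1(1−p) = −3p + 1.
Setting these equal: 3p − 1 = −3p + 1 ⇒ 6p = 2 ⇒ p = 1/3, and the value is (3)·(1/3) − 1 = 0.
For Firm B: with q = P(High), equating Invest's and Hold's payoffs gives 4q − 2 = −2q + 1 ⇒ q = 1/2.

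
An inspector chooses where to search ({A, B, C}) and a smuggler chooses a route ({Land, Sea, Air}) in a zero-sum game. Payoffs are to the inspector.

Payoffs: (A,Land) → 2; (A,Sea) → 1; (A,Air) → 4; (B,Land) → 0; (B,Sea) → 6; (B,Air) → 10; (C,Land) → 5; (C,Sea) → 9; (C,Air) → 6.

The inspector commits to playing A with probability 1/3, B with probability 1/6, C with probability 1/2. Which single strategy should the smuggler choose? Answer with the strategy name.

Land

If the smuggler plays Land, the inspector's expected payoff is (1/3)·2 + (1/6)·0 + (1/2)·5 = 19/6.
If the smuggler plays Sea, the inspector's expected payoff is (1/3)·1 + (1/6)·6 + (1/2)·9 = 35/6.
If the smuggler plays Air, the inspector's expected payoff is (1/3)·4 + (1/6)·10 + (1/2)·6 = 6.
The smuggler minimizes the inspector's payoff; the smallest is 19/6, so the best response is Land.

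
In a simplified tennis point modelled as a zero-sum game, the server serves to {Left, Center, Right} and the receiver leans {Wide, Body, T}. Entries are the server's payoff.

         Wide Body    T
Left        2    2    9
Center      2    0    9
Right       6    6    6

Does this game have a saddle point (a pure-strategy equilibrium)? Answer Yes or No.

Yes

Row minima: Left → 2, Center → 0, Right → 6; maximin = 6.
Column maxima: Wide → 6, Body → 6, T → 9; minimax = 6.
maximin = minimax = 6, so a saddle point exists.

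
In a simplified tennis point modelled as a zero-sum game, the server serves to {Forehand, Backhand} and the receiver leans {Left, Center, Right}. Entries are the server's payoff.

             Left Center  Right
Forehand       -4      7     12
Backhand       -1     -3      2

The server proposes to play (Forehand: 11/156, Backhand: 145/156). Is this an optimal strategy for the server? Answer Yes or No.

No

Against Left this mix gives (11/156)·(-4) + (145/156)·(-1) = -63/52.
Against Center this mix gives (11/156)·7 + (145/156)·(-3) = -179/78.
Against Right this mix gives (11/156)·12 + (145/156)·2 = 211/78.
The receiver will play Center, holding the server to -179/78. Shifting weight toward the row that does better against Center would raise this floor (the equalizing mix achieves -19/13 against both Center and Left), so the proposed strategy is not optimal.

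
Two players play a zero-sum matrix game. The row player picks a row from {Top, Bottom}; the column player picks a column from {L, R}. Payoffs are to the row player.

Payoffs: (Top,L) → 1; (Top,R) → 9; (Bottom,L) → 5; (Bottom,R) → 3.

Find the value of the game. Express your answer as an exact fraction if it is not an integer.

21/5

Row minima: Top → 1, Bottom → 3; maximin = 3.
Column maxima: L → 5, R → 9; minimax = 5.
3 ≠ 5, so there is no saddle point; optimal play is mixed.
Let the row player play Top with probability p. Expected payoff against L: 1p + 5(1−p) = −4p + 5; against R: 9p + 3(1−p) = 6p + 3.
Setting these equal: −4p + 5 = 6p + 3 ⇒ −10p = -2 ⇒ p = 1/5, and the value is (-4)·(1/5) + 5 = 21/5.
For the column player: with q = P(L), equating Top's and Bottom's payoffs gives −8q + 9 = 2q + 3 ⇒ q = 3/5.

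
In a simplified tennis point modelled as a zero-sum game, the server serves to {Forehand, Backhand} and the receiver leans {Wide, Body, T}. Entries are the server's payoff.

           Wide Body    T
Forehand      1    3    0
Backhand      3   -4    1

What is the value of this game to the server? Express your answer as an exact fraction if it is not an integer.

Row minima: Forehand → 0, Backhand → -4; maximin = 0.
Column maxima: Wide → 3, Body → 3, T → 1; minimax = 1.
0 ≠ 1, so there is no saddle point; optimal play is mixed.
Wide is strictly dominated by T (it gives the server strictly more in every row), so the receiver never plays it.
On the remaining 2×2 (Forehand, Backhand vs Body, T):
Let the server play Forehand with probability p. Expected payoff against Body: 3p + (-4)(1−p) = 7p − 4; against T: 0p + 1(1−p) = −p + 1.
Setting these equal: 7p − 4 = −p + 1 ⇒ 8p = 5 ⇒ p = 5/8, and the value is (7)·(5/8) − 4 = 3/8.
For the receiver: with q = P(Body), equating Forehand's and Backhand's payoffs gives 3q = −5q + 1 ⇒ q = 1/8.

3/8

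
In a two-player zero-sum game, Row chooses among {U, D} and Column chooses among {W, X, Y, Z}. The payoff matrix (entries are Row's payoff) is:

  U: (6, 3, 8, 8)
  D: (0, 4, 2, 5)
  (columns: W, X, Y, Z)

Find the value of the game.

24/7

Row minima: U → 3, D → 0; maximin = 3.
Column maxima: W → 6, X → 4, Y → 8, Z → 8; minimax = 4.
3 ≠ 4, so there is no saddle point; optimal play is mixed.
Y is strictly dominated by W (it gives Row strictly more in every row), so Column never plays it.
Z is strictly dominated by W (it gives Row strictly more in every row), so Column never plays it.
On the remaining 2×2 (U, D vs W, X):
Let Row play U with probability p. Expected payoff against W: 6p + 0(1−p) = 6p; against X: 3p + 4(1−p) = −p + 4.
Setting these equal: 6p = −p + 4 ⇒ 7p = 4 ⇒ p = 4/7, and the value is (6)·(4/7) = 24/7.
For Column: with q = P(W), equating U's and D's payoffs gives 3q + 3 = −4q + 4 ⇒ q = 1/7.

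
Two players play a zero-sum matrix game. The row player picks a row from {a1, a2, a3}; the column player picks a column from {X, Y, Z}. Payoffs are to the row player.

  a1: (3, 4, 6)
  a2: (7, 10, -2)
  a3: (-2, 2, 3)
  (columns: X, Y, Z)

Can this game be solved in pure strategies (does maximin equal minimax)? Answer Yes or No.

No

Row minima: a1 → 3, a2 → -2, a3 → -2; maximin = 3.
Column maxima: X → 7, Y → 10, Z → 6; minimax = 6.
3 ≠ 6, so no pure-strategy equilibrium exists.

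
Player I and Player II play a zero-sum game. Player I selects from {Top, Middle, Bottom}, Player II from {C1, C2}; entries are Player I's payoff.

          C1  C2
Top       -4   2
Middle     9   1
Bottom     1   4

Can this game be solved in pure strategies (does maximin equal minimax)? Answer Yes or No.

No

Row minima: Top → -4, Middle → 1, Bottom → 1; maximin = 1.
Column maxima: C1 → 9, C2 → 4; minimax = 4.
1 ≠ 4, so no pure-strategy equilibrium exists.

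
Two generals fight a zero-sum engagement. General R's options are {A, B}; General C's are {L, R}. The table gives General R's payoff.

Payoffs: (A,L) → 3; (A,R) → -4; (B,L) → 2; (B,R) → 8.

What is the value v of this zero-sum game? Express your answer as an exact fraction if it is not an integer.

Row minima: A → -4, B → 2; maximin = 2.
Column maxima: L → 3, R → 8; minimax = 3.
2 ≠ 3, so there is no saddle point; optimal play is mixed.
Let General R play A with probability p. Expected payoff against L: 3p + 2(1−p) = p + 2; against R: (-4)p + 8(1−p) = −12p + 8.
Setting these equal: p + 2 = −12p + 8 ⇒ 13p = 6 ⇒ p = 6/13, and the value is (1)·(6/13) + 2 = 32/13.
For General C: with q = P(L), equating A's and B's payoffs gives 7q − 4 = −6q + 8 ⇒ q = 12/13.

32/13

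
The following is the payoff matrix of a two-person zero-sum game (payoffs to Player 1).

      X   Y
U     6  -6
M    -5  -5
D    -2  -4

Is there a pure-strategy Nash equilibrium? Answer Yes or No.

Row minima: U → -6, M → -5, D → -4; maximin = -4.
Column maxima: X → 6, Y → -4; minimax = -4.
maximin = minimax = -4, so a saddle point exists.

Yes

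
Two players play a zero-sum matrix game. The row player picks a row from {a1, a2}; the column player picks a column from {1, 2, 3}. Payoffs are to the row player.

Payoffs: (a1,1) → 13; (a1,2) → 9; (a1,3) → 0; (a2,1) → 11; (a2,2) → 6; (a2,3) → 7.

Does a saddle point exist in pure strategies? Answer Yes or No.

Row minima: a1 → 0, a2 → 6; maximin = 6.
Column maxima: 1 → 13, 2 → 9, 3 → 7; minimax = 7.
6 ≠ 7, so no pure-strategy equilibrium exists.

No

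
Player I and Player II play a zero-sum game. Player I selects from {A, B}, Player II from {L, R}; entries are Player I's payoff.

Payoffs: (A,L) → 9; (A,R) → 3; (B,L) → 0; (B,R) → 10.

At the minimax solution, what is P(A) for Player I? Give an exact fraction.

Row minima: A → 3, B → 0; maximin = 3.
Column maxima: L → 9, R → 10; minimax = 9.
3 ≠ 9, so there is no saddle point; optimal play is mixed.
Let Player I play A with probability p. Expected payoff against L: 9p + 0(1−p) = 9p; against R: 3p + 10(1−p) = −7p + 10.
Setting these equal: 9p = −7p + 10 ⇒ 16p = 10 ⇒ p = 5/8, and the value is (9)·(5/8) = 45/8.
For Player II: with q = P(L), equating A's and B's payoffs gives 6q + 3 = −10q + 10 ⇒ q = 7/16.

5/8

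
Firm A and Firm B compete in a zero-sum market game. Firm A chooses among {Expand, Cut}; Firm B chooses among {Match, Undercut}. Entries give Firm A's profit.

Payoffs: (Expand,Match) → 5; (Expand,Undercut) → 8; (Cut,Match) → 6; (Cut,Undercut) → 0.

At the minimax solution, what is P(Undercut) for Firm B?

1/9

Row minima: Expand → 5, Cut → 0; maximin = 5.
Column maxima: Match → 6, Undercut → 8; minimax = 6.
5 ≠ 6, so there is no saddle point; optimal play is mixed.
Let Firm A play Expand with probability p. Expected payoff against Match: 5p + 6(1−p) = −p + 6; against Undercut: 8p + 0(1−p) = 8p.
Setting these equal: −p + 6 = 8p ⇒ −9p = -6 ⇒ p = 2/3, and the value is (-1)·(2/3) + 6 = 16/3.
For Firm B: with q = P(Match), equating Expand's and Cut's payoffs gives −3q + 8 = 6q ⇒ q = 8/9.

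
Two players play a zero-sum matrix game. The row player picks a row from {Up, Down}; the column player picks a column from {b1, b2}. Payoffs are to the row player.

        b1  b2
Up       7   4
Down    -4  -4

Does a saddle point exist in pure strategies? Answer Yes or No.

Yes

Row minima: Up → 4, Down → -4; maximin = 4.
Column maxima: b1 → 7, b2 → 4; minimax = 4.
maximin = minimax = 4, so a saddle point exists.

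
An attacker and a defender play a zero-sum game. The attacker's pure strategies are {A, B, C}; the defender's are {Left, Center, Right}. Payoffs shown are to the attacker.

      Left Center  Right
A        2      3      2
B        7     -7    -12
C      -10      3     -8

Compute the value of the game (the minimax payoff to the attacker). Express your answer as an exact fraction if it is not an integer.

Row minima: A → 2, B → -12, C → -10; maximin = 2.
Column maxima: Left → 7, Center → 3, Right → 2; minimax = 2.
Since maximin = minimax = 2, there is a saddle point and the value is 2.

2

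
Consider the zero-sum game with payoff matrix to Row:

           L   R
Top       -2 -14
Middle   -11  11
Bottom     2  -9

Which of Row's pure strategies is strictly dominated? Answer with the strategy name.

Bottom gives a strictly higher payoff than Top against every column: 2 > -2, -9 > -14.
So Top is strictly dominated and Row never plays it.

Top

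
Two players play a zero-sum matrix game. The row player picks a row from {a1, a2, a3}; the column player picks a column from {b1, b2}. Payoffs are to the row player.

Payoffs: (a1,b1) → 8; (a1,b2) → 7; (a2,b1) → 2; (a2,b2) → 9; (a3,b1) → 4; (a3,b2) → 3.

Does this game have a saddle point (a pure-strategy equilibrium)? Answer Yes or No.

No

Row minima: a1 → 7, a2 → 2, a3 → 3; maximin = 7.
Column maxima: b1 → 8, b2 → 9; minimax = 8.
7 ≠ 8, so no pure-strategy equilibrium exists.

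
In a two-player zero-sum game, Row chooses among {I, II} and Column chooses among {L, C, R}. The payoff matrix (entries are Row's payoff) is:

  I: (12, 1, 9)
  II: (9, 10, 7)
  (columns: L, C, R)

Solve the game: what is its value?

83/11

Row minima: I → 1, II → 7; maximin = 7.
Column maxima: L → 12, C → 10, R → 9; minimax = 9.
7 ≠ 9, so there is no saddle point; optimal play is mixed.
L is strictly dominated by R (it gives Row strictly more in every row), so Column never plays it.
On the remaining 2×2 (I, II vs C, R):
Let Row play I with probability p. Expected payoff against C: 1p + 10(1−p) = −9p + 10; against R: 9p + 7(1−p) = 2p + 7.
Setting these equal: −9p + 10 = 2p + 7 ⇒ −11p = -3 ⇒ p = 3/11, and the value is (-9)·(3/11) + 10 = 83/11.
For Column: with q = P(C), equating I's and II's payoffs gives −8q + 9 = 3q + 7 ⇒ q = 2/11.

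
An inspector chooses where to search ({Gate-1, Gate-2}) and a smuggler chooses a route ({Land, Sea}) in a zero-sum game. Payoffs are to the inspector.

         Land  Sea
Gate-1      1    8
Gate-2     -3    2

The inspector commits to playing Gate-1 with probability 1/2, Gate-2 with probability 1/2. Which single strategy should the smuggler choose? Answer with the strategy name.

Land

If the smuggler plays Land, the inspector's expected payoff is (1/2)·1 + (1/2)·(-3) = -1.
If the smuggler plays Sea, the inspector's expected payoff is (1/2)·8 + (1/2)·2 = 5.
The smuggler minimizes the inspector's payoff; the smallest is -1, so the best response is Land.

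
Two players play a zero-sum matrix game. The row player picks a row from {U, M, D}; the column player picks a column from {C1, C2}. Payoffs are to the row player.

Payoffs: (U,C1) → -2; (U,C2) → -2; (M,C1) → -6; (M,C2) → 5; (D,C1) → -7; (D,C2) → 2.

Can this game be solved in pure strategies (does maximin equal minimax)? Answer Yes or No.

Row minima: U → -2, M → -6, D → -7; maximin = -2.
Column maxima: C1 → -2, C2 → 5; minimax = -2.
maximin = minimax = -2, so a saddle point exists.

Yes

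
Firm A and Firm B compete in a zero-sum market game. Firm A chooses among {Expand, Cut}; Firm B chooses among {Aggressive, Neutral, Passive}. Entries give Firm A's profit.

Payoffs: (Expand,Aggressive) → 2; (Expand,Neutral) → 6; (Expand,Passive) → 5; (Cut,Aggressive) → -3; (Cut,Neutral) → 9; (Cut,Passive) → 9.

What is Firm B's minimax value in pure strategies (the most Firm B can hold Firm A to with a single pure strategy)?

2

Column maxima: Aggressive → 2, Neutral → 9, Passive → 9.
The smallest of these is 2.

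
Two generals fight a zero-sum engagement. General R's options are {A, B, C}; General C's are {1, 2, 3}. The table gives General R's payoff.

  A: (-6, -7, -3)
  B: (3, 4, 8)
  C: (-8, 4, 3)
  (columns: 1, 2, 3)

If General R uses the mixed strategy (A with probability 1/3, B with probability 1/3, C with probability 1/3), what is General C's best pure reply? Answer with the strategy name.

1

If General C plays 1, General R's expected payoff is (1/3)·(-6) + (1/3)·3 + (1/3)·(-8) = -11/3.
If General C plays 2, General R's expected payoff is (1/3)·(-7) + (1/3)·4 + (1/3)·4 = 1/3.
If General C plays 3, General R's expected payoff is (1/3)·(-3) + (1/3)·8 + (1/3)·3 = 8/3.
General C minimizes General R's payoff; the smallest is -11/3, so the best response is 1.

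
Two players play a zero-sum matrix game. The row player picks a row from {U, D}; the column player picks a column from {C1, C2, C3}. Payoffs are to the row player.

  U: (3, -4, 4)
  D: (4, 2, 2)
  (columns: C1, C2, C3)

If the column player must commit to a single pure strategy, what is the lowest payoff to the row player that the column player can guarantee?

2

Column maxima: C1 → 4, C2 → 2, C3 → 4.
The smallest of these is 2.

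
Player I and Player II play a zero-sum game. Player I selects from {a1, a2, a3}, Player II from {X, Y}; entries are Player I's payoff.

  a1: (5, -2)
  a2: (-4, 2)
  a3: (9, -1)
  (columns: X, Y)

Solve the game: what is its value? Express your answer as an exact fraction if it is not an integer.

7/8

Row minima: a1 → -2, a2 → -4, a3 → -1; maximin = -1.
Column maxima: X → 9, Y → 2; minimax = 2.
-1 ≠ 2, so there is no saddle point; optimal play is mixed.
a1 is strictly dominated by a3, so Player I never plays it.
On the remaining 2×2 (a2, a3 vs X, Y):
Let Player I play a2 with probability p. Expected payoff against X: (-4)p + 9(1−p) = −13p + 9; against Y: 2p + (-1)(1−p) = 3p − 1.
Setting these equal: −13p + 9 = 3p − 1 ⇒ −16p = -10 ⇒ p = 5/8, and the value is (-13)·(5/8) + 9 = 7/8.
For Player II: with q = P(X), equating a2's and a3's payoffs gives −6q + 2 = 10q − 1 ⇒ q = 3/16.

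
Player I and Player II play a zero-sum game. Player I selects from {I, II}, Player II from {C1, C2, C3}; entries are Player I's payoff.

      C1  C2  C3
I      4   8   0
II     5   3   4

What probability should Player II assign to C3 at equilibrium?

Row minima: I → 0, II → 3; maximin = 3.
Column maxima: C1 → 5, C2 → 8, C3 → 4; minimax = 4.
3 ≠ 4, so there is no saddle point; optimal play is mixed.
C1 is strictly dominated by C3 (it gives Player I strictly more in every row), so Player II never plays it.
On the remaining 2×2 (I, II vs C2, C3):
Let Player I play I with probability p. Expected payoff against C2: 8p + 3(1−p) = 5p + 3; against C3: 0p + 4(1−p) = −4p + 4.
Setting these equal: 5p + 3 = −4p + 4 ⇒ 9p = 1 ⇒ p = 1/9, and the value is (5)·(1/9) + 3 = 32/9.
For Player II: with q = P(C2), equating I's and II's payoffs gives 8q = −q + 4 ⇒ q = 4/9.

5/9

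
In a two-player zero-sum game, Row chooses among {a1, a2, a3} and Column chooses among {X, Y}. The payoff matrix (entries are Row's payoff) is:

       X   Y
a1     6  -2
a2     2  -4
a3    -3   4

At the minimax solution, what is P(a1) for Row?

7/15

Row minima: a1 → -2, a2 → -4, a3 → -3; maximin = -2.
Column maxima: X → 6, Y → 4; minimax = 4.
-2 ≠ 4, so there is no saddle point; optimal play is mixed.
a2 is strictly dominated by a1, so Row never plays it.
On the remaining 2×2 (a1, a3 vs X, Y):
Let Row play a1 with probability p. Expected payoff against X: 6p + (-3)(1−p) = 9p − 3; against Y: (-2)p + 4(1−p) = −6p + 4.
Setting these equal: 9p − 3 = −6p + 4 ⇒ 15p = 7 ⇒ p = 7/15, and the value is (9)·(7/15) − 3 = 6/5.
For Column: with q = P(X), equating a1's and a3's payoffs gives 8q − 2 = −7q + 4 ⇒ q = 2/5.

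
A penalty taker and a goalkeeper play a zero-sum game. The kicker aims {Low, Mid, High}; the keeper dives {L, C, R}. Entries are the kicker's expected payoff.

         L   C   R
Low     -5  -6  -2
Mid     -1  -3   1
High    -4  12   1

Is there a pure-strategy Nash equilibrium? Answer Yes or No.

No

Row minima: Low → -6, Mid → -3, High → -4; maximin = -3.
Column maxima: L → -1, C → 12, R → 1; minimax = -1.
-3 ≠ -1, so no pure-strategy equilibrium exists.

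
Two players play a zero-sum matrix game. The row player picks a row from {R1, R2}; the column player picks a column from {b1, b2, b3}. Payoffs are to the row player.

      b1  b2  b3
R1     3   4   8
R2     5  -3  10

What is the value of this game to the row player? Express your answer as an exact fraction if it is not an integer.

29/9

Row minima: R1 → 3, R2 → -3; maximin = 3.
Column maxima: b1 → 5, b2 → 4, b3 → 10; minimax = 4.
3 ≠ 4, so there is no saddle point; optimal play is mixed.
b3 is strictly dominated by b1 (it gives the row player strictly more in every row), so the column player never plays it.
On the remaining 2×2 (R1, R2 vs b1, b2):
Let the row player play R1 with probability p. Expected payoff against b1: 3p + 5(1−p) = −2p + 5; against b2: 4p + (-3)(1−p) = 7p − 3.
Setting these equal: −2p + 5 = 7p − 3 ⇒ −9p = -8 ⇒ p = 8/9, and the value is (-2)·(8/9) + 5 = 29/9.
For the column player: with q = P(b1), equating R1's and R2's payoffs gives −q + 4 = 8q − 3 ⇒ q = 7/9.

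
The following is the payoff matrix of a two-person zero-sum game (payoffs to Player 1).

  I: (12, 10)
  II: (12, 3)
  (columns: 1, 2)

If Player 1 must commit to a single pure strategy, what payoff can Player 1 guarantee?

Row minima: I → 10, II → 3.
The best of these is 10.

10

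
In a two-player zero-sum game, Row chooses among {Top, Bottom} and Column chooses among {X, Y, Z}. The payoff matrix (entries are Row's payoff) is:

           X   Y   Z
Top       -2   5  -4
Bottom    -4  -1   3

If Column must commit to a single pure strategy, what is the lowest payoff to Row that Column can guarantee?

Column maxima: X → -2, Y → 5, Z → 3.
The smallest of these is -2.

-2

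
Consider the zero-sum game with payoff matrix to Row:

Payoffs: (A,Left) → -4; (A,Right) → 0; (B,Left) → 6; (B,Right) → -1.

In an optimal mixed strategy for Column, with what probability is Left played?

Row minima: A → -4, B → -1; maximin = -1.
Column maxima: Left → 6, Right → 0; minimax = 0.
-1 ≠ 0, so there is no saddle point; optimal play is mixed.
Let Row play A with probability p. Expected payoff against Left: (-4)p + 6(1−p) = −10p + 6; against Right: 0p + (-1)(1−p) = p − 1.
Setting these equal: −10p + 6 = p − 1 ⇒ −11p = -7 ⇒ p = 7/11, and the value is (-10)·(7/11) + 6 = -4/11.
For Column: with q = P(Left), equating A's and B's payoffs gives −4q = 7q − 1 ⇒ q = 1/11.

1/11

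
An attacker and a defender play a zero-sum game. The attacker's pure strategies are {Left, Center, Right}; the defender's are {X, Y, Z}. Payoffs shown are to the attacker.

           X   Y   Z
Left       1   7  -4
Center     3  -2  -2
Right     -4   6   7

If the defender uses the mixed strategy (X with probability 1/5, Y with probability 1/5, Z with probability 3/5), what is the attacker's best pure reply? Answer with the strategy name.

Right

Expected payoff of Left: (1/5)·1 + (1/5)·7 + (3/5)·(-4) = -4/5.
Expected payoff of Center: (1/5)·3 + (1/5)·(-2) + (3/5)·(-2) = -1.
Expected payoff of Right: (1/5)·(-4) + (1/5)·6 + (3/5)·7 = 23/5.
The largest is 23/5, so the attacker's best response is Right.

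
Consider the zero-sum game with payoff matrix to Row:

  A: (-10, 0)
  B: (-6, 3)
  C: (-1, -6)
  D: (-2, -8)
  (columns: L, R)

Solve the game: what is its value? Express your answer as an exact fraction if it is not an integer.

-39/14

Row minima: A → -10, B → -6, C → -6, D → -8; maximin = -6.
Column maxima: L → -1, R → 3; minimax = -1.
-6 ≠ -1, so there is no saddle point; optimal play is mixed.
A is strictly dominated by B, so Row never plays it.
D is strictly dominated by C, so Row never plays it.
On the remaining 2×2 (B, C vs L, R):
Let Row play B with probability p. Expected payoff against L: (-6)p + (-1)(1−p) = −5p − 1; against R: 3p + (-6)(1−p) = 9p − 6.
Setting these equal: −5p − 1 = 9p − 6 ⇒ −14p = -5 ⇒ p = 5/14, and the value is (-5)·(5/14) − 1 = -39/14.
For Column: with q = P(L), equating B's and C's payoffs gives −9q + 3 = 5q − 6 ⇒ q = 9/14.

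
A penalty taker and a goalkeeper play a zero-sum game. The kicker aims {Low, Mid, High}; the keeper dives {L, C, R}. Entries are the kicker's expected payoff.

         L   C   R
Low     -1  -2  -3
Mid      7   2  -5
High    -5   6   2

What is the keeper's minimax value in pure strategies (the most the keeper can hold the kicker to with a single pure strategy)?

2

Column maxima: L → 7, C → 6, R → 2.
The smallest of these is 2.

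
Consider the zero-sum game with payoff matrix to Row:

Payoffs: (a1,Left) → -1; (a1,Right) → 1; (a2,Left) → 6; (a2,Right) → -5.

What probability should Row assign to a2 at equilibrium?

2/13

Row minima: a1 → -1, a2 → -5; maximin = -1.
Column maxima: Left → 6, Right → 1; minimax = 1.
-1 ≠ 1, so there is no saddle point; optimal play is mixed.
Let Row play a1 with probability p. Expected payoff against Left: (-1)p + 6(1−p) = −7p + 6; against Right: 1p + (-5)(1−p) = 6p − 5.
Setting these equal: −7p + 6 = 6p − 5 ⇒ −13p = -11 ⇒ p = 11/13, and the value is (-7)·(11/13) + 6 = 1/13.
For Column: with q = P(Left), equating a1's and a2's payoffs gives −2q + 1 = 11q − 5 ⇒ q = 6/13.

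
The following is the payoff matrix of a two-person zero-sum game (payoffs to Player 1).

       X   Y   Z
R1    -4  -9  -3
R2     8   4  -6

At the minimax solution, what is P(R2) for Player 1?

Row minima: R1 → -9, R2 → -6; maximin = -6.
Column maxima: X → 8, Y → 4, Z → -3; minimax = -3.
-6 ≠ -3, so there is no saddle point; optimal play is mixed.
X is strictly dominated by Y (it gives Player 1 strictly more in every row), so Player 2 never plays it.
On the remaining 2×2 (R1, R2 vs Y, Z):
Let Player 1 play R1 with probability p. Expected payoff against Y: (-9)p + 4(1−p) = −13p + 4; against Z: (-3)p + (-6)(1−p) = 3p − 6.
Setting these equal: −13p + 4 = 3p − 6 ⇒ −16p = -10 ⇒ p = 5/8, and the value is (-13)·(5/8) + 4 = -33/8.
For Player 2: with q = P(Y), equating R1's and R2's payoffs gives −6q − 3 = 10q − 6 ⇒ q = 3/16.

3/8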